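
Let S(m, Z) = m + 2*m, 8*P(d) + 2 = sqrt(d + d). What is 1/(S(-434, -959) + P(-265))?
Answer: -41672/54267627 - 4*I*sqrt(530)/54267627 ≈ -0.0007679 - 1.6969e-6*I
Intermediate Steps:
P(d) = -1/4 + sqrt(2)*sqrt(d)/8 (P(d) = -1/4 + sqrt(d + d)/8 = -1/4 + sqrt(2*d)/8 = -1/4 + (sqrt(2)*sqrt(d))/8 = -1/4 + sqrt(2)*sqrt(d)/8)
S(m, Z) = 3*m
1/(S(-434, -959) + P(-265)) = 1/(3*(-434) + (-1/4 + sqrt(2)*sqrt(-265)/8)) = 1/(-1302 + (-1/4 + sqrt(2)*(I*sqrt(265))/8)) = 1/(-1302 + (-1/4 + I*sqrt(530)/8)) = 1/(-5209/4 + I*sqrt(530)/8)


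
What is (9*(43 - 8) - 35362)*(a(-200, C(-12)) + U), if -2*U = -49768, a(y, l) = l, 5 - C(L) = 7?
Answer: -872039454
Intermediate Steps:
C(L) = -2 (C(L) = 5 - 1*7 = 5 - 7 = -2)
U = 24884 (U = -½*(-49768) = 24884)
(9*(43 - 8) - 35362)*(a(-200, C(-12)) + U) = (9*(43 - 8) - 35362)*(-2 + 24884) = (9*35 - 35362)*24882 = (315 - 35362)*24882 = -35047*24882 = -872039454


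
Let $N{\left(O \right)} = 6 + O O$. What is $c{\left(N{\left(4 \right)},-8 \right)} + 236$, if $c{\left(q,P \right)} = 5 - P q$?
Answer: $417$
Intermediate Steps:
$N{\left(O \right)} = 6 + O^{2}$
$c{\left(q,P \right)} = 5 - P q$
$c{\left(N{\left(4 \right)},-8 \right)} + 236 = \left(5 - - 8 \left(6 + 4^{2}\right)\right) + 236 = \left(5 - - 8 \left(6 + 16\right)\right) + 236 = \left(5 - \left(-8\right) 22\right) + 236 = \left(5 + 176\right) + 236 = 181 + 236 = 417$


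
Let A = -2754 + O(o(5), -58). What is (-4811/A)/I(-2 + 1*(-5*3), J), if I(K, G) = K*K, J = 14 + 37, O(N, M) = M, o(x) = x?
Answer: 283/47804 ≈ 0.0059200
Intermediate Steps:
J = 51
I(K, G) = K**2
A = -2812 (A = -2754 - 58 = -2812)
(-4811/A)/I(-2 + 1*(-5*3), J) = (-4811/(-2812))/((-2 + 1*(-5*3))**2) = (-4811*(-1/2812))/((-2 + 1*(-15))**2) = 4811/(2812*((-2 - 15)**2)) = 4811/(2812*((-17)**2)) = (4811/2812)/289 = (4811/2812)*(1/289) = 283/47804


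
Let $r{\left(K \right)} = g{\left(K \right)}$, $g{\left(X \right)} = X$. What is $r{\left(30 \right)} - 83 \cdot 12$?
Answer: $-966$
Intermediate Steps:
$r{\left(K \right)} = K$
$r{\left(30 \right)} - 83 \cdot 12 = 30 - 83 \cdot 12 = 30 - 996 = -966$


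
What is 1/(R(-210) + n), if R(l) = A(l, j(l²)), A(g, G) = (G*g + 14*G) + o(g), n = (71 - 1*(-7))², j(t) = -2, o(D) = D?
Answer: 1/6266 ≈ 0.00015959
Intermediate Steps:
n = 6084 (n = (71 + 7)² = 78² = 6084)
A(g, G) = g + 14*G + G*g (A(g, G) = (G*g + 14*G) + g = (14*G + G*g) + g = g + 14*G + G*g)
R(l) = -28 - l (R(l) = l + 14*(-2) - 2*l = l - 28 - 2*l = -28 - l)
1/(R(-210) + n) = 1/((-28 - 1*(-210)) + 6084) = 1/((-28 + 210) + 6084) = 1/(182 + 6084) = 1/6266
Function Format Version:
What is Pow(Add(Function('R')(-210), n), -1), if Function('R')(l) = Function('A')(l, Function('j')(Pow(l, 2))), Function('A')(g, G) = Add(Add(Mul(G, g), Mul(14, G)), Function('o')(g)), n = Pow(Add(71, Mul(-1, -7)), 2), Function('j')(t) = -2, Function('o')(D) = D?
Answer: Rational(1, 6266) ≈ 0.00015959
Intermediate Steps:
n = 6084 (n = Pow(Add(71, 7), 2) = Pow(78, 2) = 6084)
Function('A')(g, G) = Add(g, Mul(14, G), Mul(G, g)) (Function('A')(g, G) = Add(Add(Mul(G, g), Mul(14, G)), g) = Add(Add(Mul(14, G), Mul(G, g)), g) = Add(g, Mul(14, G), Mul(G, g)))
Function('R')(l) = Add(-28, Mul(-1, l)) (Function('R')(l) = Add(l, Mul(14, -2), Mul(-2, l)) = Add(l, -28, Mul(-2, l)) = Add(-28, Mul(-1, l)))
Pow(Add(Function('R')(-210), n), -1) = Pow(Add(Add(-28, Mul(-1, -210)), 6084), -1) = Pow(Add(Add(-28, 210), 6084), -1) = Pow(Add(182, 6084), -1) = Pow(6266, -1) = Rational(1, 6266)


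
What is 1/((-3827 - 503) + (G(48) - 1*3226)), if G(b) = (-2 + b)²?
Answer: -1/5440 ≈ -0.00018382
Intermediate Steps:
1/((-3827 - 503) + (G(48) - 1*3226)) = 1/((-3827 - 503) + ((-2 + 48)² - 1*3226)) = 1/(-4330 + (46² - 3226)) = 1/(-4330 + (2116 - 3226)) = 1/(-4330 - 1110) = 1/(-5440) = -1/5440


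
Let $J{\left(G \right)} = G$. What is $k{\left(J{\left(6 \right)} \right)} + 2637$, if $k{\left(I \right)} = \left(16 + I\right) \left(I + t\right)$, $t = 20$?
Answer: $3209$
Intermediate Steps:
$k{\left(I \right)} = \left(16 + I\right) \left(20 + I\right)$ ($k{\left(I \right)} = \left(16 + I\right) \left(I + 20\right) = \left(16 + I\right) \left(20 + I\right)$)
$k{\left(J{\left(6 \right)} \right)} + 2637 = \left(320 + 6^{2} + 36 \cdot 6\right) + 2637 = \left(320 + 36 + 216\right) + 2637 = 572 + 2637 = 3209$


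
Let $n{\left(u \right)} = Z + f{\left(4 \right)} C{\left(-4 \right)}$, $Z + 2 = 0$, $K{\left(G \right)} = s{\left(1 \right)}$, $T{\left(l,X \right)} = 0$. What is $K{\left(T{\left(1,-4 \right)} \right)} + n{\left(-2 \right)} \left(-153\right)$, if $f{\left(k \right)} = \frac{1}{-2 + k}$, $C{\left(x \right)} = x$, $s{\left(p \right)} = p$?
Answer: $613$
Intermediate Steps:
$K{\left(G \right)} = 1$
$Z = -2$ ($Z = -2 + 0 = -2$)
$n{\left(u \right)} = -4$ ($n{\left(u \right)} = -2 + \frac{1}{-2 + 4} \left(-4\right) = -2 + \frac{1}{2} \left(-4\right) = -2 - 2 = -4$)
$K{\left(T{\left(1,-4 \right)} \right)} + n{\left(-2 \right)} \left(-153\right) = 1 - -612 = 1 + 612 = 613$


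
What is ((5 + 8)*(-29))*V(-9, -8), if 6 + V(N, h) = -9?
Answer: 5655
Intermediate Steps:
V(N, h) = -15 (V(N, h) = -6 - 9 = -15)
((5 + 8)*(-29))*V(-9, -8) = ((5 + 8)*(-29))*(-15) = (13*(-29))*(-15) = -377*(-15) = 5655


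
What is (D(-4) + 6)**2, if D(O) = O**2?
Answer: 484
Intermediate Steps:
(D(-4) + 6)**2 = ((-4)**2 + 6)**2 = (16 + 6)**2 = 22**2 = 484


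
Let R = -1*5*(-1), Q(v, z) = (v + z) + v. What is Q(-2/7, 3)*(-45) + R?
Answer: -730/7 ≈ -104.29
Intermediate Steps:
Q(v, z) = z + 2*v
R = 5 (R = -5*(-1) = 5)
Q(-2/7, 3)*(-45) + R = (3 + 2*(-2/7))*(-45) + 5 = (3 - 4/7)*(-45) + 5 = (17/7)*(-45) + 5 = -765/7 + 5 = -730/7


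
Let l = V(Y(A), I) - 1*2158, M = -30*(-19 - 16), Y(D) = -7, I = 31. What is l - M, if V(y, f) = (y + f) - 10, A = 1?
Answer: -3194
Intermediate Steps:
V(y, f) = -10 + f + y (V(y, f) = (f + y) - 10 = -10 + f + y)
M = 1050 (M = -30*(-35) = 1050)
l = -2144 (l = (-10 + 31 - 7) - 1*2158 = 14 - 2158 = -2144)
l - M = -2144 - 1*1050 = -2144 - 1050 = -3194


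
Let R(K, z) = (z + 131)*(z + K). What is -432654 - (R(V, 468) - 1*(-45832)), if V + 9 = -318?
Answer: -562945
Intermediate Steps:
V = -327 (V = -9 - 318 = -327)
R(K, z) = (131 + z)*(K + z)
-432654 - (R(V, 468) - 1*(-45832)) = -432654 - ((468**2 + 131*(-327) + 131*468 - 327*468) - 1*(-45832)) = -432654 - ((219024 - 42837 + 61308 - 153036) + 45832) = -432654 - (84459 + 45832) = -432654 - 1*130291 = -432654 - 130291 = -562945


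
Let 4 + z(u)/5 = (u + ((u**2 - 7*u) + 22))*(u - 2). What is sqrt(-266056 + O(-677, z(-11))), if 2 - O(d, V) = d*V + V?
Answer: I*sqrt(9463034) ≈ 3076.2*I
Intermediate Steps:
z(u) = -20 + 5*(-2 + u)*(22 + u**2 - 6*u) (z(u) = -20 + 5*((u + ((u**2 - 7*u) + 22))*(u - 2)) = -20 + 5*((u + (22 + u**2 - 7*u))*(-2 + u)) = -20 + 5*((22 + u**2 - 6*u)*(-2 + u)) = -20 + 5*((-2 + u)*(22 + u**2 - 6*u)) = -20 + 5*(-2 + u)*(22 + u**2 - 6*u))
O(d, V) = 2 - V - V*d (O(d, V) = 2 - (d*V + V) = 2 - (V*d + V) = 2 - (V + V*d) = 2 + (-V - V*d) = 2 - V - V*d)
sqrt(-266056 + O(-677, z(-11))) = sqrt(-266056 + (2 - (-240 - 40*(-11)**2 + 5*(-11)**3 + 170*(-11)) - 1*(-240 - 40*(-11)**2 + 5*(-11)**3 + 170*(-11))*(-677))) = sqrt(-266056 + (2 - (-240 - 40*121 + 5*(-1331) - 1870) - 1*(-240 - 40*121 + 5*(-1331) - 1870)*(-677))) = sqrt(-266056 + (2 - (-240 - 4840 - 6655 - 1870) - 1*(-240 - 4840 - 6655 - 1870)*(-677))) = sqrt(-266056 + (2 - 1*(-13605) - 1*(-13605)*(-677))) = sqrt(-266056 + (2 + 13605 - 9210585)) = sqrt(-266056 - 9196978) = sqrt(-9463034) = I*sqrt(9463034)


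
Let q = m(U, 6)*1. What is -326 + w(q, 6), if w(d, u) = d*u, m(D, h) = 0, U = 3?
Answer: -326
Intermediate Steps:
q = 0 (q = 0*1 = 0)
-326 + w(q, 6) = -326 + 0*6 = -326 + 0 = -326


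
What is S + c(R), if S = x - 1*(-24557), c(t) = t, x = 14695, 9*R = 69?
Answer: 117779/3 ≈ 39260.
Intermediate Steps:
R = 23/3 (R = (⅑)*69 = 23/3 ≈ 7.6667)
S = 39252 (S = 14695 - 1*(-24557) = 14695 + 24557 = 39252)
S + c(R) = 39252 + 23/3 = 117779/3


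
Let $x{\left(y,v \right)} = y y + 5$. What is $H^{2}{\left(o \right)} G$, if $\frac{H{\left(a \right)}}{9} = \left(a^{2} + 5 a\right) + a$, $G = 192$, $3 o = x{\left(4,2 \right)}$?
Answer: $128786112$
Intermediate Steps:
$x{\left(y,v \right)} = 5 + y^{2}$ ($x{\left(y,v \right)} = y^{2} + 5 = 5 + y^{2}$)
$o = 7$ ($o = \frac{5 + 4^{2}}{3} = \frac{5 + 16}{3} = \frac{1}{3} \cdot 21 = 7$)
$H{\left(a \right)} = 9 a^{2} + 54 a$ ($H{\left(a \right)} = 9 \left(\left(a^{2} + 5 a\right) + a\right) = 9 \left(a^{2} + 6 a\right) = 9 a^{2} + 54 a$)
$H^{2}{\left(o \right)} G = \left(9 \cdot 7 \left(6 + 7\right)\right)^{2} \cdot 192 = \left(9 \cdot 7 \cdot 13\right)^{2} \cdot 192 = 819^{2} \cdot 192 = 670761 \cdot 192 = 128786112$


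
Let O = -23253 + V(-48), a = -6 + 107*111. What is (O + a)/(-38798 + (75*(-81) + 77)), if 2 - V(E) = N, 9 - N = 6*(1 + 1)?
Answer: 11377/44796 ≈ 0.25397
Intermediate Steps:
N = -3 (N = 9 - 6*(1 + 1) = 9 - 6*2 = 9 - 1*12 = 9 - 12 = -3)
a = 11871 (a = -6 + 11877 = 11871)
V(E) = 5 (V(E) = 2 - 1*(-3) = 2 + 3 = 5)
O = -23248 (O = -23253 + 5 = -23248)
(O + a)/(-38798 + (75*(-81) + 77)) = (-23248 + 11871)/(-38798 + (75*(-81) + 77)) = -11377/(-38798 + (-6075 + 77)) = -11377/(-38798 - 5998) = -11377/(-44796) = -11377*(-1/44796) = 11377/44796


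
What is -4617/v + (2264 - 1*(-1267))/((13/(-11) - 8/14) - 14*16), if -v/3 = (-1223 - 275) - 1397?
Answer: -271288434/16774595 ≈ -16.173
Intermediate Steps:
v = 8685 (v = -3*((-1223 - 275) - 1397) = -3*(-1498 - 1397) = -3*(-2895) = 8685)
-4617/v + (2264 - 1*(-1267))/((13/(-11) - 8/14) - 14*16) = -4617/8685 + (2264 - 1*(-1267))/((13/(-11) - 8/14) - 14*16) = -4617*1/8685 + (2264 + 1267)/((13*(-1/11) - 8*1/14) - 224) = -513/965 + 3531/((-13/11 - 4/7) - 224) = -513/965 + 3531/(-135/77 - 224) = -513/965 + 3531/(-17383/77) = -513/965 + 3531*(-77/17383) = -513/965 - 271887/17383 = -271288434/16774595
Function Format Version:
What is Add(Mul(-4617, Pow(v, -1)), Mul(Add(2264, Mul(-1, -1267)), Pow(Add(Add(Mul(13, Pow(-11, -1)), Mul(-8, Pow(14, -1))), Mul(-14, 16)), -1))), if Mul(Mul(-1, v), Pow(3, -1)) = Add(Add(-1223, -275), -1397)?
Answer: Rational(-271288434, 16774595) ≈ -16.173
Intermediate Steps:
v = 8685 (v = Mul(-3, Add(Add(-1223, -275), -1397)) = Mul(-3, Add(-1498, -1397)) = Mul(-3, -2895) = 8685)
Add(Mul(-4617, Pow(v, -1)), Mul(Add(2264, Mul(-1, -1267)), Pow(Add(Add(Mul(13, Pow(-11, -1)), Mul(-8, Pow(14, -1))), Mul(-14, 16)), -1))) = Add(Mul(-4617, Pow(8685, -1)), Mul(Add(2264, Mul(-1, -1267)), Pow(Add(Add(Mul(13, Pow(-11, -1)), Mul(-8, Pow(14, -1))), Mul(-14, 16)), -1))) = Add(Mul(-4617, Rational(1, 8685)), Mul(Add(2264, 1267), Pow(Add(Add(Mul(13, Rational(-1, 11)), Mul(-8, Rational(1, 14))), -224), -1))) = Add(Rational(-513, 965), Mul(3531, Pow(Add(Add(Rational(-13, 11), Rational(-4, 7)), -224), -1))) = Add(Rational(-513, 965), Mul(3531, Pow(Add(Rational(-135, 77), -224), -1))) = Add(Rational(-513, 965), Mul(3531, Pow(Rational(-17383, 77), -1))) = Add(Rational(-513, 965), Mul(3531, Rational(-77, 17383))) = Add(Rational(-513, 965), Rational(-271887, 17383)) = Rational(-271288434, 16774595)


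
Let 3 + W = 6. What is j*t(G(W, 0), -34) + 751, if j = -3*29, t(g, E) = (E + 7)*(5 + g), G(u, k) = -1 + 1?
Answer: 12496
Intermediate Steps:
W = 3 (W = -3 + 6 = 3)
G(u, k) = 0
t(g, E) = (5 + g)*(7 + E) (t(g, E) = (7 + E)*(5 + g) = (5 + g)*(7 + E))
j = -87
j*t(G(W, 0), -34) + 751 = -87*(35 + 5*(-34) + 7*0 - 34*0) + 751 = -87*(35 - 170 + 0 + 0) + 751 = -87*(-135) + 751 = 11745 + 751 = 12496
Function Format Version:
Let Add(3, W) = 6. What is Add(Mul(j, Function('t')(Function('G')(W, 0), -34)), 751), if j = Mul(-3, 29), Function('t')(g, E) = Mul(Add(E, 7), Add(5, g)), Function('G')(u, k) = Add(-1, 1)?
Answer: 12496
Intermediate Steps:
W = 3 (W = Add(-3, 6) = 3)
Function('G')(u, k) = 0
Function('t')(g, E) = Mul(Add(5, g), Add(7, E)) (Function('t')(g, E) = Mul(Add(7, E), Add(5, g)) = Mul(Add(5, g), Add(7, E)))
j = -87
Add(Mul(j, Function('t')(Function('G')(W, 0), -34)), 751) = Add(Mul(-87, Add(35, Mul(5, -34), Mul(7, 0), Mul(-34, 0))), 751) = Add(Mul(-87, Add(35, -170, 0, 0)), 751) = Add(Mul(-87, -135), 751) = Add(11745, 751) = 12496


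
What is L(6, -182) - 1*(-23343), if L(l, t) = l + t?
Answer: 23167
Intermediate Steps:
L(6, -182) - 1*(-23343) = (6 - 182) - 1*(-23343) = -176 + 23343 = 23167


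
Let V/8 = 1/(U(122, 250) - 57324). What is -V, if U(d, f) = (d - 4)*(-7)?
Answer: 4/29075 ≈ 0.00013758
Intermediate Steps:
U(d, f) = 28 - 7*d (U(d, f) = (-4 + d)*(-7) = 28 - 7*d)
V = -4/29075 (V = 8/((28 - 7*122) - 57324) = 8/((28 - 854) - 57324) = 8/(-826 - 57324) = 8/(-58150) = 8*(-1/58150) = -4/29075 ≈ -0.00013758)
-V = -1*(-4/29075) = 4/29075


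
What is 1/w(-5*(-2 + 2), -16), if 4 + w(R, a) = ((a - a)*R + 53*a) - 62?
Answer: -1/914 ≈ -0.0010941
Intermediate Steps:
w(R, a) = -66 + 53*a (w(R, a) = -4 + (((a - a)*R + 53*a) - 62) = -4 + ((0*R + 53*a) - 62) = -4 + ((0 + 53*a) - 62) = -4 + (53*a - 62) = -4 + (-62 + 53*a) = -66 + 53*a)
1/w(-5*(-2 + 2), -16) = 1/(-66 + 53*(-16)) = 1/(-66 - 848) = 1/(-914) = -1/914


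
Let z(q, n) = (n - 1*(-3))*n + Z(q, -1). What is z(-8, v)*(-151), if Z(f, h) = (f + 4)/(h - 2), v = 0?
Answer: -604/3 ≈ -201.33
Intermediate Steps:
Z(f, h) = (4 + f)/(-2 + h)
z(q, n) = -4/3 - q/3 + n*(3 + n) (z(q, n) = (n - 1*(-3))*n + (4 + q)/(-2 - 1) = (n + 3)*n + (4 + q)/(-3) = (3 + n)*n - (4 + q)/3 = n*(3 + n) + (-4/3 - q/3) = -4/3 - q/3 + n*(3 + n))
z(-8, v)*(-151) = (-4/3 + 0**2 + 3*0 - 1/3*(-8))*(-151) = (-4/3 + 0 + 0 + 8/3)*(-151) = (4/3)*(-151) = -604/3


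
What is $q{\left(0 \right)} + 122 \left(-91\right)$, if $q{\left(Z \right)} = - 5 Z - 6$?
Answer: $-11108$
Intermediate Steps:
$q{\left(Z \right)} = -6 - 5 Z$
$q{\left(0 \right)} + 122 \left(-91\right) = \left(-6 - 0\right) + 122 \left(-91\right) = \left(-6 + 0\right) - 11102 = -6 - 11102 = -11108$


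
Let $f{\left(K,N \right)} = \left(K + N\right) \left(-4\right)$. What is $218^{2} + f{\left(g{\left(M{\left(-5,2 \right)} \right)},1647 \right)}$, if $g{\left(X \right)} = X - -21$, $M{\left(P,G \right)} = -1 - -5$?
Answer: $40836$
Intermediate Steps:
$M{\left(P,G \right)} = 4$ ($M{\left(P,G \right)} = -1 + 5 = 4$)
$g{\left(X \right)} = 21 + X$ ($g{\left(X \right)} = X + 21 = 21 + X$)
$f{\left(K,N \right)} = - 4 K - 4 N$
$218^{2} + f{\left(g{\left(M{\left(-5,2 \right)} \right)},1647 \right)} = 218^{2} - \left(6588 + 4 \left(21 + 4\right)\right) = 47524 - 6688 = 40836$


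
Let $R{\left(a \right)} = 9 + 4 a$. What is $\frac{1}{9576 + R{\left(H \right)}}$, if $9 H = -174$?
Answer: $\frac{3}{28523} \approx 0.00010518$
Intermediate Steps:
$H = - \frac{58}{3}$ ($H = \frac{1}{9} \left(-174\right) = - \frac{58}{3} \approx -19.333$)
$\frac{1}{9576 + R{\left(H \right)}} = \frac{1}{9576 + \left(9 + 4 \left(- \frac{58}{3}\right)\right)} = \frac{1}{9576 + \left(9 - \frac{232}{3}\right)} = \frac{1}{9576 - \frac{205}{3}} = \frac{1}{\frac{28523}{3}} = \frac{3}{28523}$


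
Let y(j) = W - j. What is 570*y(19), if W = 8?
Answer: -6270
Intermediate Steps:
y(j) = 8 - j
570*y(19) = 570*(8 - 1*19) = 570*(8 - 19) = 570*(-11) = -6270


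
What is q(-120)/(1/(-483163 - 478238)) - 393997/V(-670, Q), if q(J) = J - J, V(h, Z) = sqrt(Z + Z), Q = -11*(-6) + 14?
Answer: -393997*sqrt(10)/40 ≈ -31148.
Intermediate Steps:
Q = 80 (Q = 66 + 14 = 80)
V(h, Z) = sqrt(2)*sqrt(Z) (V(h, Z) = sqrt(2*Z) = sqrt(2)*sqrt(Z))
q(J) = 0
q(-120)/(1/(-483163 - 478238)) - 393997/V(-670, Q) = 0/(1/(-483163 - 478238)) - 393997*sqrt(10)/40 = 0/(1/(-961401)) - 393997*sqrt(10)/40 = 0/(-1/961401) - 393997*sqrt(10)/40 = 0*(-961401) - 393997*sqrt(10)/40 = 0 - 393997*sqrt(10)/40 = -393997*sqrt(10)/40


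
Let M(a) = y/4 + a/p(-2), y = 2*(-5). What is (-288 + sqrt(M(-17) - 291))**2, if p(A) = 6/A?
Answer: (1728 - I*sqrt(10362))**2/36 ≈ 82656.0 - 9772.2*I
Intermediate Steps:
y = -10
M(a) = -5/2 - a/3 (M(a) = -10/4 + a/((6/(-2))) = -10*1/4 + a/((6*(-1/2))) = -5/2 + a/(-3) = -5/2 + a*(-1/3) = -5/2 - a/3)
(-288 + sqrt(M(-17) - 291))**2 = (-288 + sqrt((-5/2 - 1/3*(-17)) - 291))**2 = (-288 + sqrt((-5/2 + 17/3) - 291))**2 = (-288 + sqrt(19/6 - 291))**2 = (-288 + sqrt(-1727/6))**2 = (-288 + I*sqrt(10362)/6)**2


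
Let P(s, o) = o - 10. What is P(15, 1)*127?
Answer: -1143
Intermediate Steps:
P(s, o) = -10 + o
P(15, 1)*127 = (-10 + 1)*127 = -9*127 = -1143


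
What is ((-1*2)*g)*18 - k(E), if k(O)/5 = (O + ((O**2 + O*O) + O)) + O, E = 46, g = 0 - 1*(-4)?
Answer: -21994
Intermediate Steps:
g = 4 (g = 0 + 4 = 4)
k(O) = 10*O**2 + 15*O (k(O) = 5*((O + ((O**2 + O*O) + O)) + O) = 5*((O + ((O**2 + O**2) + O)) + O) = 5*((O + (2*O**2 + O)) + O) = 5*((O + (O + 2*O**2)) + O) = 5*((2*O + 2*O**2) + O) = 5*(2*O**2 + 3*O) = 10*O**2 + 15*O)
((-1*2)*g)*18 - k(E) = (-1*2*4)*18 - 5*46*(3 + 2*46) = -2*4*18 - 5*46*(3 + 92) = -8*18 - 5*46*95 = -144 - 1*21850 = -144 - 21850 = -21994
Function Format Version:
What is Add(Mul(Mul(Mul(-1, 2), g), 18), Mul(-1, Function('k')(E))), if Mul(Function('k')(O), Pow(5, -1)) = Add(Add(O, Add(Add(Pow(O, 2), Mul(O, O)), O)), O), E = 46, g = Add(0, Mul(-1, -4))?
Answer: -21994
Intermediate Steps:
g = 4 (g = Add(0, 4) = 4)
Function('k')(O) = Add(Mul(10, Pow(O, 2)), Mul(15, O)) (Function('k')(O) = Mul(5, Add(Add(O, Add(Add(Pow(O, 2), Mul(O, O)), O)), O)) = Mul(5, Add(Add(O, Add(Add(Pow(O, 2), Pow(O, 2)), O)), O)) = Mul(5, Add(Add(O, Add(Mul(2, Pow(O, 2)), O)), O)) = Mul(5, Add(Add(O, Add(O, Mul(2, Pow(O, 2)))), O)) = Mul(5, Add(Add(Mul(2, O), Mul(2, Pow(O, 2))), O)) = Mul(5, Add(Mul(2, Pow(O, 2)), Mul(3, O))) = Add(Mul(10, Pow(O, 2)), Mul(15, O)))
Add(Mul(Mul(Mul(-1, 2), g), 18), Mul(-1, Function('k')(E))) = Add(Mul(Mul(Mul(-1, 2), 4), 18), Mul(-1, Mul(5, 46, Add(3, Mul(2, 46))))) = Add(Mul(Mul(-2, 4), 18), Mul(-1, Mul(5, 46, Add(3, 92)))) = Add(Mul(-8, 18), Mul(-1, Mul(5, 46, 95))) = Add(-144, Mul(-1, 21850)) = Add(-144, -21850) = -21994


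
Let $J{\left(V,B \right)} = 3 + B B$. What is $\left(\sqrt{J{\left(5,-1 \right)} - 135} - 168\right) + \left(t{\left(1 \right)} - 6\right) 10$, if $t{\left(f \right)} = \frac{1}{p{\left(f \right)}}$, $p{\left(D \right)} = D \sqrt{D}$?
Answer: $-218 + i \sqrt{131} \approx -218.0 + 11.446 i$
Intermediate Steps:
$p{\left(D \right)} = D^{\frac{3}{2}}$
$J{\left(V,B \right)} = 3 + B^{2}$
$t{\left(f \right)} = \frac{1}{f^{\frac{3}{2}}}$
$\left(\sqrt{J{\left(5,-1 \right)} - 135} - 168\right) + \left(t{\left(1 \right)} - 6\right) 10 = \left(\sqrt{\left(3 + \left(-1\right)^{2}\right) - 135} - 168\right) + \left(1^{-3/2} - 6\right) 10 = \left(\sqrt{\left(3 + 1\right) - 135} - 168\right) + \left(1 - 6\right) 10 = \left(\sqrt{4 - 135} - 168\right) - 50 = \left(\sqrt{-131} - 168\right) - 50 = \left(i \sqrt{131} - 168\right) - 50 = \left(-168 + i \sqrt{131}\right) - 50 = -218 + i \sqrt{131}$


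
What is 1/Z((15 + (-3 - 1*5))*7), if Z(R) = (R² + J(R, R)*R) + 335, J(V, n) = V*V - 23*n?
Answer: 1/65162 ≈ 1.5346e-5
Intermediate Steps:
J(V, n) = V² - 23*n
Z(R) = 335 + R² + R*(R² - 23*R) (Z(R) = (R² + (R² - 23*R)*R) + 335 = (R² + R*(R² - 23*R)) + 335 = 335 + R² + R*(R² - 23*R))
1/Z((15 + (-3 - 1*5))*7) = 1/(335 + ((15 + (-3 - 1*5))*7)³ - 22*49*(15 + (-3 - 1*5))²) = 1/(335 + ((15 + (-3 - 5))*7)³ - 22*49*(15 + (-3 - 5))²) = 1/(335 + ((15 - 8)*7)³ - 22*49*(15 - 8)²) = 1/(335 + (7*7)³ - 22*(7*7)²) = 1/(335 + 49³ - 22*49²) = 1/(335 + 117649 - 22*2401) = 1/(335 + 117649 - 52822) = 1/65162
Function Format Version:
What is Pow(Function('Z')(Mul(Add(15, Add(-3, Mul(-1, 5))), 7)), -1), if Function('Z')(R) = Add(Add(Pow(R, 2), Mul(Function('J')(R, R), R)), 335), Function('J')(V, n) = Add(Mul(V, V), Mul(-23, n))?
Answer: Rational(1, 65162) ≈ 1.5346e-5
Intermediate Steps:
Function('J')(V, n) = Add(Pow(V, 2), Mul(-23, n))
Function('Z')(R) = Add(335, Pow(R, 2), Mul(R, Add(Pow(R, 2), Mul(-23, R)))) (Function('Z')(R) = Add(Add(Pow(R, 2), Mul(Add(Pow(R, 2), Mul(-23, R)), R)), 335) = Add(Add(Pow(R, 2), Mul(R, Add(Pow(R, 2), Mul(-23, R)))), 335) = Add(335, Pow(R, 2), Mul(R, Add(Pow(R, 2), Mul(-23, R)))))
Pow(Function('Z')(Mul(Add(15, Add(-3, Mul(-1, 5))), 7)), -1) = Pow(Add(335, Pow(Mul(Add(15, Add(-3, Mul(-1, 5))), 7), 3), Mul(-22, Pow(Mul(Add(15, Add(-3, Mul(-1, 5))), 7), 2))), -1) = Pow(Add(335, Pow(Mul(Add(15, Add(-3, -5)), 7), 3), Mul(-22, Pow(Mul(Add(15, Add(-3, -5)), 7), 2))), -1) = Pow(Add(335, Pow(Mul(Add(15, -8), 7), 3), Mul(-22, Pow(Mul(Add(15, -8), 7), 2))), -1) = Pow(Add(335, Pow(Mul(7, 7), 3), Mul(-22, Pow(Mul(7, 7), 2))), -1) = Pow(Add(335, Pow(49, 3), Mul(-22, Pow(49, 2))), -1) = Pow(Add(335, 117649, Mul(-22, 2401)), -1) = Pow(Add(335, 117649, -52822), -1) = Pow(65162, -1) = Rational(1, 65162)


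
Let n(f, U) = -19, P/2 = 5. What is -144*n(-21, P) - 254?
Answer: 2482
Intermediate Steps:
P = 10 (P = 2*5 = 10)
-144*n(-21, P) - 254 = -144*(-19) - 254 = 2736 - 254 = 2482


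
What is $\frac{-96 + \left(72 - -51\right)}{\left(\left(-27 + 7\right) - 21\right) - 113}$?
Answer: $- \frac{27}{154} \approx -0.17532$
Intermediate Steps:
$\frac{-96 + \left(72 - -51\right)}{\left(\left(-27 + 7\right) - 21\right) - 113} = \frac{-96 + \left(72 + 51\right)}{\left(-20 - 21\right) - 113} = \frac{-96 + 123}{-41 - 113} = \frac{1}{-154} \cdot 27 = \left(- \frac{1}{154}\right) 27 = - \frac{27}{154}$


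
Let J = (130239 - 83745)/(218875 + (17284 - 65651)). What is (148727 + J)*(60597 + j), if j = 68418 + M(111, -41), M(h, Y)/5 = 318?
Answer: 552006164189175/28418 ≈ 1.9425e+10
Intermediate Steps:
M(h, Y) = 1590 (M(h, Y) = 5*318 = 1590)
J = 7749/28418 (J = 46494/(218875 - 48367) = 46494/170508 = 46494*(1/170508) = 7749/28418 ≈ 0.27268)
j = 70008 (j = 68418 + 1590 = 70008)
(148727 + J)*(60597 + j) = (148727 + 7749/28418)*(60597 + 70008) = (4226531635/28418)*130605 = 552006164189175/28418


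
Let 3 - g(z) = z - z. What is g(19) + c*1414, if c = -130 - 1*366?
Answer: -701341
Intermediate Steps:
c = -496 (c = -130 - 366 = -496)
g(z) = 3 (g(z) = 3 - (z - z) = 3 - 1*0 = 3 + 0 = 3)
g(19) + c*1414 = 3 - 496*1414 = 3 - 701344 = -701341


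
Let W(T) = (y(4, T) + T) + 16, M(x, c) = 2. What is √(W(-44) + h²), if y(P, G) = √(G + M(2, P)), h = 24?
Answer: √(548 + I*√42) ≈ 23.41 + 0.1384*I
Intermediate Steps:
y(P, G) = √(2 + G) (y(P, G) = √(G + 2) = √(2 + G))
W(T) = 16 + T + √(2 + T) (W(T) = (√(2 + T) + T) + 16 = (T + √(2 + T)) + 16 = 16 + T + √(2 + T))
√(W(-44) + h²) = √((16 - 44 + √(2 - 44)) + 24²) = √((16 - 44 + √(-42)) + 576) = √((16 - 44 + I*√42) + 576) = √((-28 + I*√42) + 576) = √(548 + I*√42)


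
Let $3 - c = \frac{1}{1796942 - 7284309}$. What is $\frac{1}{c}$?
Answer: $\frac{5487367}{16462102} \approx 0.33333$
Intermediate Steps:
$c = \frac{16462102}{5487367}$ ($c = 3 - \frac{1}{1796942 - 7284309} = 3 - \frac{1}{-5487367} = 3 - - \frac{1}{5487367} = 3 + \frac{1}{5487367} = \frac{16462102}{5487367} \approx 3.0$)
$\frac{1}{c} = \frac{1}{\frac{16462102}{5487367}} = \frac{5487367}{16462102}$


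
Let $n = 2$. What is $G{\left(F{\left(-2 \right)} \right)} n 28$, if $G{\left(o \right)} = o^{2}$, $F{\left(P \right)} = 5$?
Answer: $1400$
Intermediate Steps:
$G{\left(F{\left(-2 \right)} \right)} n 28 = 5^{2} \cdot 2 \cdot 28 = 25 \cdot 2 \cdot 28 = 50 \cdot 28 = 1400$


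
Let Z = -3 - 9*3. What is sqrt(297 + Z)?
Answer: sqrt(267) ≈ 16.340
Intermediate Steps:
Z = -30 (Z = -3 - 27 = -30)
sqrt(297 + Z) = sqrt(297 - 30) = sqrt(267)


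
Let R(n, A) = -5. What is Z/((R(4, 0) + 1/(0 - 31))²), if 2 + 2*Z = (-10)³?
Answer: -160487/8112 ≈ -19.784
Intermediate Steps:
Z = -501 (Z = -1 + (½)*(-10)³ = -1 + (½)*(-1000) = -1 - 500 = -501)
Z/((R(4, 0) + 1/(0 - 31))²) = -501/(-5 + 1/(0 - 31))² = -501/(-5 + 1/(-31))² = -501/(-5 - 1/31)² = -501/((-156/31)²) = -501/24336/961 = -501*961/24336 = -160487/8112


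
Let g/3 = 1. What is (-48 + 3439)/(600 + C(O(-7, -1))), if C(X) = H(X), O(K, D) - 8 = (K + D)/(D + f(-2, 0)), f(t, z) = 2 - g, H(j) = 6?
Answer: 3391/606 ≈ 5.5957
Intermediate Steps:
g = 3 (g = 3*1 = 3)
f(t, z) = -1 (f(t, z) = 2 - 1*3 = 2 - 3 = -1)
O(K, D) = 8 + (D + K)/(-1 + D) (O(K, D) = 8 + (K + D)/(D - 1) = 8 + (D + K)/(-1 + D))
C(X) = 6
(-48 + 3439)/(600 + C(O(-7, -1))) = (-48 + 3439)/(600 + 6) = 3391/606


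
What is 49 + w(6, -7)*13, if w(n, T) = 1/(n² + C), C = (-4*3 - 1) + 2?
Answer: 1238/25 ≈ 49.520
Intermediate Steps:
C = -11 (C = (-12 - 1) + 2 = -13 + 2 = -11)
w(n, T) = 1/(-11 + n²) (w(n, T) = 1/(n² - 11) = 1/(-11 + n²))
49 + w(6, -7)*13 = 49 + 13/(-11 + 6²) = 49 + 13/(-11 + 36) = 49 + 13/25 = 1238/25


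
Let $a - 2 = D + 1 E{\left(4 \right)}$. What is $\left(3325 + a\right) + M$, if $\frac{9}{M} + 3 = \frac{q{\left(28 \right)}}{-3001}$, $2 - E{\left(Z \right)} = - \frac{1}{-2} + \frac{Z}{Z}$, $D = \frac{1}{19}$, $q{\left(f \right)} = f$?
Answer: $\frac{1140916515}{343178} \approx 3324.6$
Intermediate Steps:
$D = \frac{1}{19} \approx 0.052632$
$E{\left(Z \right)} = \frac{1}{2}$ ($E{\left(Z \right)} = 2 - \left(- \frac{1}{-2} + \frac{Z}{Z}\right) = 2 - \left(\left(-1\right) \left(- \frac{1}{2}\right) + 1\right) = 2 - \left(\frac{1}{2} + 1\right) = 2 - \frac{3}{2} = \frac{1}{2}$)
$M = - \frac{27009}{9031}$ ($M = \frac{9}{-3 + \frac{28}{-3001}} = \frac{9}{-3 + 28 \left(- \frac{1}{3001}\right)} = \frac{9}{-3 - \frac{28}{3001}} = \frac{9}{- \frac{9031}{3001}} = 9 \left(- \frac{3001}{9031}\right) = - \frac{27009}{9031} \approx -2.9907$)
$a = \frac{97}{38}$ ($a = 2 + \left(\frac{1}{19} + 1 \cdot \frac{1}{2}\right) = 2 + \left(\frac{1}{19} + \frac{1}{2}\right) = 2 + \frac{21}{38} = \frac{97}{38} \approx 2.5526$)
$\left(3325 + a\right) + M = \left(3325 + \frac{97}{38}\right) - \frac{27009}{9031} = \frac{126447}{38} - \frac{27009}{9031} = \frac{1140916515}{343178}$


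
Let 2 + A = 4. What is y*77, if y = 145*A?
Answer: 22330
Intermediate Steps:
A = 2 (A = -2 + 4 = 2)
y = 290 (y = 145*2 = 290)
y*77 = 290*77 = 22330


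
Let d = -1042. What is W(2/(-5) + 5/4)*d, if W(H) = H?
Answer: -8857/10 ≈ -885.70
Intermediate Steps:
W(2/(-5) + 5/4)*d = (2/(-5) + 5/4)*(-1042) = (2*(-⅕) + 5*(¼))*(-1042) = (-⅖ + 5/4)*(-1042) = (17/20)*(-1042) = -8857/10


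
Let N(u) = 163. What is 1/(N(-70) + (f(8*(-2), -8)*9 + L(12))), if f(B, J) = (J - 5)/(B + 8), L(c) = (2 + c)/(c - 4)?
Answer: 8/1435 ≈ 0.0055749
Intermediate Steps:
L(c) = (2 + c)/(-4 + c)
f(B, J) = (-5 + J)/(8 + B)
1/(N(-70) + (f(8*(-2), -8)*9 + L(12))) = 1/(163 + (((-5 - 8)/(8 + 8*(-2)))*9 + (2 + 12)/(-4 + 12))) = 1/(163 + ((-13/(8 - 16))*9 + 14/8)) = 1/(163 + ((-13/(-8))*9 + (1/8)*14)) = 1/(163 + (-1/8*(-13)*9 + 7/4)) = 1/(163 + ((13/8)*9 + 7/4)) = 1/(163 + (117/8 + 7/4)) = 1/(163 + 131/8) = 1/(1435/8) = 8/1435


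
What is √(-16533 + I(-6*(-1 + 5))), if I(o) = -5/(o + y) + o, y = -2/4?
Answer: I*√811283/7 ≈ 128.67*I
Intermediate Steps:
y = -½ (y = -2*¼ = -½ ≈ -0.50000)
I(o) = o - 5/(-½ + o) (I(o) = -5/(o - ½) + o = -5/(-½ + o) + o = o - 5/(-½ + o))
√(-16533 + I(-6*(-1 + 5))) = √(-16533 + (-10 - (-6)*(-1 + 5) + 2*(-6*(-1 + 5))²)/(-1 + 2*(-6*(-1 + 5)))) = √(-16533 + (-10 - (-6)*4 + 2*(-6*4)²)/(-1 + 2*(-6*4))) = √(-16533 + (-10 - 1*(-24) + 2*(-24)²)/(-1 + 2*(-24))) = √(-16533 + (-10 + 24 + 2*576)/(-1 - 48)) = √(-16533 + (-10 + 24 + 1152)/(-49)) = √(-16533 - 1/49*1166) = √(-16533 - 1166/49) = √(-811283/49) = I*√811283/7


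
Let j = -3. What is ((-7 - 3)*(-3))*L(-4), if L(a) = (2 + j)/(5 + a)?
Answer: -30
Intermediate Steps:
L(a) = -1/(5 + a) (L(a) = (2 - 3)/(5 + a) = -1/(5 + a))
((-7 - 3)*(-3))*L(-4) = ((-7 - 3)*(-3))*(-1/(5 - 4)) = (-10*(-3))*(-1/1) = 30*(-1*1) = 30*(-1) = -30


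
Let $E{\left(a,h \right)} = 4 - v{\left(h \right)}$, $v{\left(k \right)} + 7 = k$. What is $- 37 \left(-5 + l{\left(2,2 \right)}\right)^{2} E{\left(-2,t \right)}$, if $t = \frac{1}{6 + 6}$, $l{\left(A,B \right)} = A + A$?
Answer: $- \frac{4847}{12} \approx -403.92$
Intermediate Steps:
$v{\left(k \right)} = -7 + k$
$l{\left(A,B \right)} = 2 A$
$t = \frac{1}{12} \approx 0.083333$
$E{\left(a,h \right)} = 11 - h$ ($E{\left(a,h \right)} = 4 - \left(-7 + h\right) = 11 - h$)
$- 37 \left(-5 + l{\left(2,2 \right)}\right)^{2} E{\left(-2,t \right)} = - 37 \left(-5 + 2 \cdot 2\right)^{2} \left(11 - \frac{1}{12}\right) = - 37 \left(-5 + 4\right)^{2} \left(11 - \frac{1}{12}\right) = - 37 \left(-1\right)^{2} \cdot \frac{131}{12} = \left(-37\right) 1 \cdot \frac{131}{12} = \left(-37\right) \frac{131}{12} = - \frac{4847}{12}$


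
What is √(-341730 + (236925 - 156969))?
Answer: 3*I*√29086 ≈ 511.64*I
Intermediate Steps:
√(-341730 + (236925 - 156969)) = √(-341730 + 79956) = √(-261774) = 3*I*√29086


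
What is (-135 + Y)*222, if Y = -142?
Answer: -61494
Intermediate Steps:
(-135 + Y)*222 = (-135 - 142)*222 = -277*222 = -61494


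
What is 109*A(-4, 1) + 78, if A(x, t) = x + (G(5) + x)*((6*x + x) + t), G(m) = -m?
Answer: 26129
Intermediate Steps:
A(x, t) = x + (-5 + x)*(t + 7*x) (A(x, t) = x + (-1*5 + x)*((6*x + x) + t) = x + (-5 + x)*(7*x + t) = x + (-5 + x)*(t + 7*x))
109*A(-4, 1) + 78 = 109*(-34*(-4) - 5*1 + 7*(-4)² + 1*(-4)) + 78 = 109*(136 - 5 + 7*16 - 4) + 78 = 109*(136 - 5 + 112 - 4) + 78 = 109*239 + 78 = 26051 + 78 = 26129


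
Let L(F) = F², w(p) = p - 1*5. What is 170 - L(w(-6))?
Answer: 49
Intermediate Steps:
w(p) = -5 + p (w(p) = p - 5 = -5 + p)
170 - L(w(-6)) = 170 - (-5 - 6)² = 170 - 1*(-11)² = 170 - 1*121 = 170 - 121 = 49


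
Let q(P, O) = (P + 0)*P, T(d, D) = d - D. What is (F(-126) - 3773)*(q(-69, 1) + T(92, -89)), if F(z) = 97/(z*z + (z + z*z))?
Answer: -42121654753/2259 ≈ -1.8646e+7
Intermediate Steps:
F(z) = 97/(z + 2*z²) (F(z) = 97/(z² + (z + z²)) = 97/(z + 2*z²))
q(P, O) = P² (q(P, O) = P*P = P²)
(F(-126) - 3773)*(q(-69, 1) + T(92, -89)) = (97/(-126*(1 + 2*(-126))) - 3773)*((-69)² + (92 - 1*(-89))) = (97*(-1/126)/(1 - 252) - 3773)*(4761 + (92 + 89)) = (97*(-1/126)/(-251) - 3773)*(4761 + 181) = (97*(-1/126)*(-1/251) - 3773)*4942 = (97/31626 - 3773)*4942 = -119324801/31626*4942 = -42121654753/2259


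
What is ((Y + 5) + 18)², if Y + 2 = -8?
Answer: 169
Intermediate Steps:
Y = -10 (Y = -2 - 8 = -10)
((Y + 5) + 18)² = ((-10 + 5) + 18)² = (-5 + 18)² = 13² = 169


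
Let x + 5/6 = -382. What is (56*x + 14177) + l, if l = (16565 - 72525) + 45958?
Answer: -51791/3 ≈ -17264.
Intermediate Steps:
x = -2297/6 (x = -⅚ - 382 = -2297/6 ≈ -382.83)
l = -10002 (l = -55960 + 45958 = -10002)
(56*x + 14177) + l = (56*(-2297/6) + 14177) - 10002 = (-64316/3 + 14177) - 10002 = -21785/3 - 10002 = -51791/3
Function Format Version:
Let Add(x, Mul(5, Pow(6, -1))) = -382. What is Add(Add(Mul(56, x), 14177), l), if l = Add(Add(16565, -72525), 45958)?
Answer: Rational(-51791, 3) ≈ -17264.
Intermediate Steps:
x = Rational(-2297, 6) (x = Add(Rational(-5, 6), -382) = Rational(-2297, 6) ≈ -382.83)
l = -10002 (l = Add(-55960, 45958) = -10002)
Add(Add(Mul(56, x), 14177), l) = Add(Add(Mul(56, Rational(-2297, 6)), 14177), -10002) = Add(Add(Rational(-64316, 3), 14177), -10002) = Add(Rational(-21785, 3), -10002) = Rational(-51791, 3)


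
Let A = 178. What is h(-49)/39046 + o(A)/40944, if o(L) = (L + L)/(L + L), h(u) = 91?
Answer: 268925/114192816 ≈ 0.0023550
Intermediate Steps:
o(L) = 1 (o(L) = (2*L)/((2*L)) = (2*L)*(1/(2*L)) = 1)
h(-49)/39046 + o(A)/40944 = 91/39046 + 1/40944 = 91*(1/39046) + 1*(1/40944) = 13/5578 + 1/40944 = 268925/114192816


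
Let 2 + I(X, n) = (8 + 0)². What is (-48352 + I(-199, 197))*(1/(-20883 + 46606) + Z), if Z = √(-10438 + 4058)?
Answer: -48290/25723 - 96580*I*√1595 ≈ -1.8773 - 3.8572e+6*I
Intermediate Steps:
Z = 2*I*√1595 (Z = √(-6380) = 2*I*√1595 ≈ 79.875*I)
I(X, n) = 62 (I(X, n) = -2 + (8 + 0)² = -2 + 8² = -2 + 64 = 62)
(-48352 + I(-199, 197))*(1/(-20883 + 46606) + Z) = (-48352 + 62)*(1/(-20883 + 46606) + 2*I*√1595) = -48290*(1/25723 + 2*I*√1595) = -48290/25723 - 96580*I*√1595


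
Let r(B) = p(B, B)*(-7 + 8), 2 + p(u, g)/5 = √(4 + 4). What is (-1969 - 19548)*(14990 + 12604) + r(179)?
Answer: -593740108 + 10*√2 ≈ -5.9374e+8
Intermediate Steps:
p(u, g) = -10 + 10*√2 (p(u, g) = -10 + 5*√(4 + 4) = -10 + 5*√8 = -10 + 5*(2*√2) = -10 + 10*√2)
r(B) = -10 + 10*√2 (r(B) = (-10 + 10*√2)*(-7 + 8) = (-10 + 10*√2)*1 = -10 + 10*√2)
(-1969 - 19548)*(14990 + 12604) + r(179) = (-1969 - 19548)*(14990 + 12604) + (-10 + 10*√2) = -21517*27594 + (-10 + 10*√2) = -593740098 + (-10 + 10*√2) = -593740108 + 10*√2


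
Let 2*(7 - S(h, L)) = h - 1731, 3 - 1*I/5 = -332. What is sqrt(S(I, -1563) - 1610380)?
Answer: I*sqrt(1610345) ≈ 1269.0*I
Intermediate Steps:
I = 1675 (I = 15 - 5*(-332) = 15 + 1660 = 1675)
S(h, L) = 1745/2 - h/2 (S(h, L) = 7 - (h - 1731)/2 = 7 - (-1731 + h)/2 = 7 + (1731/2 - h/2) = 1745/2 - h/2)
sqrt(S(I, -1563) - 1610380) = sqrt((1745/2 - 1/2*1675) - 1610380) = sqrt((1745/2 - 1675/2) - 1610380) = sqrt(35 - 1610380) = sqrt(-1610345) = I*sqrt(1610345)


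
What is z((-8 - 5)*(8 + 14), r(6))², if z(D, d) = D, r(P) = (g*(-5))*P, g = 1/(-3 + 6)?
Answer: 81796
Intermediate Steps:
g = ⅓ (g = 1/3 = ⅓ ≈ 0.33333)
r(P) = -5*P/3 (r(P) = ((⅓)*(-5))*P = -5*P/3)
z((-8 - 5)*(8 + 14), r(6))² = ((-8 - 5)*(8 + 14))² = (-13*22)² = (-286)² = 81796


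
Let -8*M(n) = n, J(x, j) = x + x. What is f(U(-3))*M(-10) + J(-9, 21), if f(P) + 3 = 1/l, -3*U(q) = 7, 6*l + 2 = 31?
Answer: -2493/116 ≈ -21.491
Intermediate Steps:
l = 29/6 (l = -⅓ + (⅙)*31 = -⅓ + 31/6 = 29/6 ≈ 4.8333)
J(x, j) = 2*x
M(n) = -n/8
U(q) = -7/3 (U(q) = -⅓*7 = -7/3)
f(P) = -81/29 (f(P) = -3 + 1/(29/6) = -3 + 6/29 = -81/29)
f(U(-3))*M(-10) + J(-9, 21) = -(-81)*(-10)/232 + 2*(-9) = -81/29*5/4 - 18 = -405/116 - 18 = -2493/116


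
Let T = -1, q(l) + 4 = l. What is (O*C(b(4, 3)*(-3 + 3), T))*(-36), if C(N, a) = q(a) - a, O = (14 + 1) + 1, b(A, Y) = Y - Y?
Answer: 2304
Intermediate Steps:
q(l) = -4 + l
b(A, Y) = 0
O = 16 (O = 15 + 1 = 16)
C(N, a) = -4 (C(N, a) = (-4 + a) - a = -4)
(O*C(b(4, 3)*(-3 + 3), T))*(-36) = (16*(-4))*(-36) = -64*(-36) = 2304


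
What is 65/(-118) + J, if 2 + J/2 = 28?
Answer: 6071/118 ≈ 51.449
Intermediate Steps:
J = 52 (J = -4 + 2*28 = -4 + 56 = 52)
65/(-118) + J = 65/(-118) + 52 = -1/118*65 + 52 = -65/118 + 52 = 6071/118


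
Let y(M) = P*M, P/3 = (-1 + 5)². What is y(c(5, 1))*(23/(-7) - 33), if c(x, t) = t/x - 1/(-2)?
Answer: -6096/5 ≈ -1219.2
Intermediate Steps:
P = 48 (P = 3*(-1 + 5)² = 3*4² = 3*16 = 48)
c(x, t) = ½ + t/x (c(x, t) = t/x - 1*(-½) = t/x + ½ = ½ + t/x)
y(M) = 48*M
y(c(5, 1))*(23/(-7) - 33) = (48*((1 + (½)*5)/5))*(23/(-7) - 33) = (48*((1 + 5/2)/5))*(23*(-⅐) - 33) = (48*((⅕)*(7/2)))*(-23/7 - 33) = (48*(7/10))*(-254/7) = (168/5)*(-254/7) = -6096/5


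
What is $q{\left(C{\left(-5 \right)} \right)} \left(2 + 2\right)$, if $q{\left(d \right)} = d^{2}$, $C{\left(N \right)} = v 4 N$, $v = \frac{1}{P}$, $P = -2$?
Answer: $400$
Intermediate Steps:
$v = - \frac{1}{2}$ ($v = \frac{1}{-2} = - \frac{1}{2} \approx -0.5$)
$C{\left(N \right)} = - 2 N$ ($C{\left(N \right)} = \left(- \frac{1}{2}\right) 4 N = - 2 N$)
$q{\left(C{\left(-5 \right)} \right)} \left(2 + 2\right) = \left(\left(-2\right) \left(-5\right)\right)^{2} \left(2 + 2\right) = 10^{2} \cdot 4 = 100 \cdot 4 = 400$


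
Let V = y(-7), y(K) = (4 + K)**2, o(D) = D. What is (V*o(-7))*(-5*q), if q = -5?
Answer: -1575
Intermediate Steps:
V = 9 (V = (4 - 7)**2 = (-3)**2 = 9)
(V*o(-7))*(-5*q) = (9*(-7))*(-5*(-5)) = -63*25 = -1575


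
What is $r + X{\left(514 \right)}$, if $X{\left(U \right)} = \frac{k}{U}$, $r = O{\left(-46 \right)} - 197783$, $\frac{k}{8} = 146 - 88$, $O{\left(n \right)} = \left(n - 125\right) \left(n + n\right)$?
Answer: $- \frac{46786875}{257} \approx -1.8205 \cdot 10^{5}$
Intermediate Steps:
$O{\left(n \right)} = 2 n \left(-125 + n\right)$ ($O{\left(n \right)} = \left(-125 + n\right) 2 n = 2 n \left(-125 + n\right)$)
$k = 464$ ($k = 8 \left(146 - 88\right) = 8 \cdot 58 = 464$)
$r = -182051$ ($r = 2 \left(-46\right) \left(-125 - 46\right) - 197783 = 2 \left(-46\right) \left(-171\right) - 197783 = 15732 - 197783 = -182051$)
$X{\left(U \right)} = \frac{464}{U}$
$r + X{\left(514 \right)} = -182051 + \frac{464}{514} = -182051 + 464 \cdot \frac{1}{514} = -182051 + \frac{232}{257} = - \frac{46786875}{257}$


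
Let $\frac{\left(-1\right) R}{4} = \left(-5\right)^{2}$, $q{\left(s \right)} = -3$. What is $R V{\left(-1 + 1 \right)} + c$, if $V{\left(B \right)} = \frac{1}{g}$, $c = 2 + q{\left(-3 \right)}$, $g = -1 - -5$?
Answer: $-26$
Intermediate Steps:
$g = 4$ ($g = -1 + 5 = 4$)
$R = -100$ ($R = - 4 \left(-5\right)^{2} = \left(-4\right) 25 = -100$)
$c = -1$ ($c = 2 - 3 = -1$)
$V{\left(B \right)} = \frac{1}{4}$
$R V{\left(-1 + 1 \right)} + c = \left(-100\right) \frac{1}{4} - 1 = -25 - 1 = -26$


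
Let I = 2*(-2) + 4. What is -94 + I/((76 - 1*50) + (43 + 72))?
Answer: -94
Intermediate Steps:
I = 0 (I = -4 + 4 = 0)
-94 + I/((76 - 1*50) + (43 + 72)) = -94 + 0/((76 - 1*50) + (43 + 72)) = -94 + 0/((76 - 50) + 115) = -94 + 0/(26 + 115) = -94 + 0/141 = -94 + 0*(1/141) = -94 + 0 = -94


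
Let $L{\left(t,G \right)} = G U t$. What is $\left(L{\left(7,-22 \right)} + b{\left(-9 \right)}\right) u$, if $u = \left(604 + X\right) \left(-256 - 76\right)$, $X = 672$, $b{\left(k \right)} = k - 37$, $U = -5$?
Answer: $-306709568$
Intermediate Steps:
$b{\left(k \right)} = -37 + k$
$L{\left(t,G \right)} = - 5 G t$ ($L{\left(t,G \right)} = G \left(-5\right) t = - 5 G t$)
$u = -423632$ ($u = \left(604 + 672\right) \left(-256 - 76\right) = 1276 \left(-332\right) = -423632$)
$\left(L{\left(7,-22 \right)} + b{\left(-9 \right)}\right) u = \left(\left(-5\right) \left(-22\right) 7 - 46\right) \left(-423632\right) = \left(770 - 46\right) \left(-423632\right) = 724 \left(-423632\right) = -306709568$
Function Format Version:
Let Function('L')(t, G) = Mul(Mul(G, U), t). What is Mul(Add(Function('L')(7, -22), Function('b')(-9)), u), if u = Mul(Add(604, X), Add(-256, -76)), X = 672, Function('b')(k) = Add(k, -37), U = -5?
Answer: -306709568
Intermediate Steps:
Function('b')(k) = Add(-37, k)
Function('L')(t, G) = Mul(-5, G, t) (Function('L')(t, G) = Mul(Mul(G, -5), t) = Mul(Mul(-5, G), t) = Mul(-5, G, t))
u = -423632 (u = Mul(Add(604, 672), Add(-256, -76)) = Mul(1276, -332) = -423632)
Mul(Add(Function('L')(7, -22), Function('b')(-9)), u) = Mul(Add(Mul(-5, -22, 7), Add(-37, -9)), -423632) = Mul(Add(770, -46), -423632) = Mul(724, -423632) = -306709568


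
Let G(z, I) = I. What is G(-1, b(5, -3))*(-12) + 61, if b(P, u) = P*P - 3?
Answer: -203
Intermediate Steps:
b(P, u) = -3 + P² (b(P, u) = P² - 3 = -3 + P²)
G(-1, b(5, -3))*(-12) + 61 = (-3 + 5²)*(-12) + 61 = (-3 + 25)*(-12) + 61 = 22*(-12) + 61 = -264 + 61 = -203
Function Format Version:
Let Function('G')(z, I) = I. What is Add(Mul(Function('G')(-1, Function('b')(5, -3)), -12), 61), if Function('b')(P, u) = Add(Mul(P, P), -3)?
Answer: -203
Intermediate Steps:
Function('b')(P, u) = Add(-3, Pow(P, 2)) (Function('b')(P, u) = Add(Pow(P, 2), -3) = Add(-3, Pow(P, 2)))
Add(Mul(Function('G')(-1, Function('b')(5, -3)), -12), 61) = Add(Mul(Add(-3, Pow(5, 2)), -12), 61) = Add(Mul(Add(-3, 25), -12), 61) = Add(Mul(22, -12), 61) = Add(-264, 61) = -203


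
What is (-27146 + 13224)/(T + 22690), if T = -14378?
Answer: -6961/4156 ≈ -1.6749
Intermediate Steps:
(-27146 + 13224)/(T + 22690) = (-27146 + 13224)/(-14378 + 22690) = -13922/8312 = -13922*1/8312 = -6961/4156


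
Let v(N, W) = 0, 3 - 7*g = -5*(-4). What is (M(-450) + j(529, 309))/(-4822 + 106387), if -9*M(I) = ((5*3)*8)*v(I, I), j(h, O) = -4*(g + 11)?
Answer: -16/47397 ≈ -0.00033757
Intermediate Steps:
g = -17/7 (g = 3/7 - (-5)*(-4)/7 = 3/7 - ⅐*20 = 3/7 - 20/7 = -17/7 ≈ -2.4286)
j(h, O) = -240/7 (j(h, O) = -4*(-17/7 + 11) = -4*60/7 = -240/7)
M(I) = 0 (M(I) = -(5*3)*8*0/9 = -15*8*0/9 = -40*0/3 = -⅑*0 = 0)
(M(-450) + j(529, 309))/(-4822 + 106387) = (0 - 240/7)/(-4822 + 106387) = -240/7/101565 = -240/7*1/101565 = -16/47397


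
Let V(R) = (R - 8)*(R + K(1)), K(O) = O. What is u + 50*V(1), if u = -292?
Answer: -992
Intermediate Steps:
V(R) = (1 + R)*(-8 + R) (V(R) = (R - 8)*(R + 1) = (-8 + R)*(1 + R) = (1 + R)*(-8 + R))
u + 50*V(1) = -292 + 50*(-8 + 1² - 7*1) = -292 + 50*(-8 + 1 - 7) = -292 + 50*(-14) = -292 - 700 = -992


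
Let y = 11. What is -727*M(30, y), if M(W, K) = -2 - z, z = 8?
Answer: 7270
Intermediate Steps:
M(W, K) = -10 (M(W, K) = -2 - 1*8 = -2 - 8 = -10)
-727*M(30, y) = -727*(-10) = 7270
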